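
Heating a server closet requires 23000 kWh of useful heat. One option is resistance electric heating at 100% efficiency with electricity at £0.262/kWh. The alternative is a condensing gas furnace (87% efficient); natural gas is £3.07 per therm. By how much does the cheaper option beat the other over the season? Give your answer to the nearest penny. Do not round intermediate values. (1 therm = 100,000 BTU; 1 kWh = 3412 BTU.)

Heat load = 23000 kWh × 3412 = 78,476,000 BTU
Gas: input = 78,476,000 / 0.870 = 90,202,299 BTU = 902 therm → 902 × £3.07 = £2,769.21
Electric: 78,476,000 BTU / 3412 = 23,000 kWh → × £0.262 = £6,026.00
Difference = |£2,769.21 − £6,026.00| = £3,256.79

£3256.79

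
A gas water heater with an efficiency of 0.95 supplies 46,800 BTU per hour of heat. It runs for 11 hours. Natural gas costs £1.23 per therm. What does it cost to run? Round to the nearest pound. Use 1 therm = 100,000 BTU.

£7

Heat delivered = 46,800 BTU/h × 11 h = 514,800 BTU
Gas input = 514,800 / 0.95 = 541,895 BTU
= 541,895 / 100,000 = 5.419 therm
Cost = 5.419 × £1.23/therm = £6.67 ≈ £7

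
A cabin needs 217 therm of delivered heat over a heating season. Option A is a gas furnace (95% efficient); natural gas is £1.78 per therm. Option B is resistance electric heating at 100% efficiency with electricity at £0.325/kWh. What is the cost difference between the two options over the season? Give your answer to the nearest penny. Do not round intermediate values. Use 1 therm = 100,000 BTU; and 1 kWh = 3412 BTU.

£1660.38

Heat load = 217 therm × 100,000 = 21,700,000 BTU
Gas: input = 21,700,000 / 0.95 = 22,842,105 BTU = 228.4 therm → 228.4 × £1.78 = £406.59
Electric: 21,700,000 BTU / 3412 = 6,360 kWh → × £0.325 = £2,066.97
Difference = |£406.59 − £2,066.97| = £1,660.38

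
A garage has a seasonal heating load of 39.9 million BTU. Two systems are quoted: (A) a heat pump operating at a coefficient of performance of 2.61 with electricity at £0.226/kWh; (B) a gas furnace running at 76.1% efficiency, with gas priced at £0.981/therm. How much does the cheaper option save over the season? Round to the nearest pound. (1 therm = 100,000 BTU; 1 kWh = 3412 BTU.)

£498

Heat load = 39.9 × 10⁶ BTU = 39,900,000 BTU
Gas: input = 39,900,000 / 0.761 = 52,431,012 BTU = 524.3 therm → 524.3 × £0.981 = £514.35
Heat pump: 39,900,000 BTU / 3412 = 11,690 kWh heat; / 2.61 = 4,480 kWh in → × £0.226 = £1,012.59
Difference = |£514.35 − £1,012.59| = £498.24 ≈ £498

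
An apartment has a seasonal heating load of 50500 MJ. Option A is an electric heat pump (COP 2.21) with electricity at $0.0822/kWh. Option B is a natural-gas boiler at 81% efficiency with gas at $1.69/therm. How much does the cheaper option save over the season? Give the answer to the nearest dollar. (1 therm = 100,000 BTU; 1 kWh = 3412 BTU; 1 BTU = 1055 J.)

$477

Heat load = 50500 MJ = 50,500,000,000 J / 1055 = 47,867,299 BTU
Gas: input = 47,867,299 / 0.810 = 59,095,430 BTU = 591 therm → 591 × $1.69 = $998.71
Heat pump: 47,867,299 BTU / 3412 = 14,030 kWh heat; / 2.21 = 6,348 kWh in → × $0.0822 = $521.81
Difference = |$998.71 − $521.81| = $476.91 ≈ $477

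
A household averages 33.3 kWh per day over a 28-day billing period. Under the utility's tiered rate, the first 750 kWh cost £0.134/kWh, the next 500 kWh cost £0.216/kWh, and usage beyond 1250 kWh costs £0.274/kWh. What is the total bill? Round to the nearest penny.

Usage = 33.3 kWh/day × 28 days = 932.4 kWh
First 750 kWh × £0.134 = £100.50
Next 182.4 kWh × £0.216 = £39.40
Remaining tier: 0 kWh (not reached)
Total = £139.90

£139.90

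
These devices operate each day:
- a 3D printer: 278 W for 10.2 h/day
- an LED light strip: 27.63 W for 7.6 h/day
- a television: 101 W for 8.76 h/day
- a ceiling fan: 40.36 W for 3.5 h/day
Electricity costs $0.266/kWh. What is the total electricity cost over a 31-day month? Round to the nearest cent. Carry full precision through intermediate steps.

3D printer: 278 W × 10.2 h × 31 d = 87,904 Wh = 87.9 kWh
LED light strip: 27.63 W × 7.6 h × 31 d = 6,510 Wh = 6.51 kWh
television: 101 W × 8.76 h × 31 d = 27,428 Wh = 27.43 kWh
ceiling fan: 40.36 W × 3.5 h × 31 d = 4,379 Wh = 4.379 kWh
Total energy = 87.9 + 6.51 + 27.43 + 4.379 = 126.2 kWh
Cost = 126.2 kWh × $0.266 = $33.57

$33.57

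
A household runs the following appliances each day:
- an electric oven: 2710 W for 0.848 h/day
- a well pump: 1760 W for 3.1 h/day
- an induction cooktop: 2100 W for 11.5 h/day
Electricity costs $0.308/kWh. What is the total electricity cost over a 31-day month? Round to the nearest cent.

electric oven: 2710 W × 0.848 h × 31 d = 71,240 Wh = 71.24 kWh
well pump: 1760 W × 3.1 h × 31 d = 169,136 Wh = 169.1 kWh
induction cooktop: 2100 W × 11.5 h × 31 d = 748,650 Wh = 748.6 kWh
Total energy = 71.24 + 169.1 + 748.6 = 989 kWh
Cost = 989 kWh × $0.308 = $304.62

$304.62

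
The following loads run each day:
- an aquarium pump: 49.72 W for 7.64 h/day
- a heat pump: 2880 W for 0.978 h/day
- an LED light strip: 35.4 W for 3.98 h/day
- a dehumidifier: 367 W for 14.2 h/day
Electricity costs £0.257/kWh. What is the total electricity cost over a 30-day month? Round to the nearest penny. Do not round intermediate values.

£65.91

aquarium pump: 49.72 W × 7.64 h × 30 d = 11,396 Wh = 11.4 kWh
heat pump: 2880 W × 0.978 h × 30 d = 84,499 Wh = 84.5 kWh
LED light strip: 35.4 W × 3.98 h × 30 d = 4,227 Wh = 4.227 kWh
dehumidifier: 367 W × 14.2 h × 30 d = 156,342 Wh = 156.3 kWh
Total energy = 11.4 + 84.5 + 4.227 + 156.3 = 256.5 kWh
Cost = 256.5 kWh × £0.257 = £65.91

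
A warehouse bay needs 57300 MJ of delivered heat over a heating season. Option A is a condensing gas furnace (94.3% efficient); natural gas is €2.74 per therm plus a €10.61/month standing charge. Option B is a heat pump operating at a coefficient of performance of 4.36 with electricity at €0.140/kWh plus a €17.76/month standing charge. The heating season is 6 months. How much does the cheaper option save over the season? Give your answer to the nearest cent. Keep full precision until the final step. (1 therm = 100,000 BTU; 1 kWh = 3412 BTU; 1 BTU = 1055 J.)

€1024.09

Heat load = 57300 MJ = 57,300,000,000 J / 1055 = 54,312,796 BTU
Gas: input = 54,312,796 / 0.943 = 57,595,754 BTU = 576 therm → 576 × €2.74 = €1,578.12; + 6 × €10.61 standing = €1,641.78
Heat pump: 54,312,796 BTU / 3412 = 15,920 kWh heat; / 4.36 = 3,651 kWh in → × €0.140 = €511.13; + 6 × €17.76 standing = €617.69
Difference = |€1,641.78 − €617.69| = €1,024.09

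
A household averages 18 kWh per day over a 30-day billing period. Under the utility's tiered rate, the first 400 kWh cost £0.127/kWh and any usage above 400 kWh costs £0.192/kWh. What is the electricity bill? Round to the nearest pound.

£78

Usage = 18 kWh/day × 30 days = 540 kWh
First 400 kWh × £0.127 = £50.80
Remaining 140 kWh × £0.192 = £26.88
Total = £77.68 ≈ £78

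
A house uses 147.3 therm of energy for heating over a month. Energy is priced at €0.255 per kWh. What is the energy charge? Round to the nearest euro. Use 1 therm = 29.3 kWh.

€1101

147.3 therm × (29.3 kWh/therm) = 4,316 kWh
Cost = 4,316 kWh × €0.255/kWh = €1,100.55 ≈ €1101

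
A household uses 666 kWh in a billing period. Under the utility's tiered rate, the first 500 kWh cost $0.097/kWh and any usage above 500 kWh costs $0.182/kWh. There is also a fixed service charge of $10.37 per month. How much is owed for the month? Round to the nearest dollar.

$89

First 500 kWh × $0.097 = $48.50
Remaining 166 kWh × $0.182 = $30.21
Energy charge = $78.71; + service $10.37 = $89.08 ≈ $89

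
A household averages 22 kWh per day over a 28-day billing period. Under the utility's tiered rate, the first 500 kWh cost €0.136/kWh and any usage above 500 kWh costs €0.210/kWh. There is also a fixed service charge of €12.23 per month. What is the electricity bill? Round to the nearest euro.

Usage = 22 kWh/day × 28 days = 616 kWh
First 500 kWh × €0.136 = €68.00
Remaining 116 kWh × €0.210 = €24.36
Energy charge = €92.36; + service €12.23 = €104.59 ≈ €105

€105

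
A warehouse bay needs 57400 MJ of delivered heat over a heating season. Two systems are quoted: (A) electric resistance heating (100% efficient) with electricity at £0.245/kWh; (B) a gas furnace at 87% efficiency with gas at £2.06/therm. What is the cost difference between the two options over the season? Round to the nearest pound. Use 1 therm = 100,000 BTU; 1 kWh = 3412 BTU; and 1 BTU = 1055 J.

Heat load = 57400 MJ = 57,400,000,000 J / 1055 = 54,407,583 BTU
Gas: input = 54,407,583 / 0.87 = 62,537,452 BTU = 625.4 therm → 625.4 × £2.06 = £1,288.27
Electric: 54,407,583 BTU / 3412 = 15,950 kWh → × £0.245 = £3,906.76
Difference = |£1,288.27 − £3,906.76| = £2,618.49 ≈ £2618

£2618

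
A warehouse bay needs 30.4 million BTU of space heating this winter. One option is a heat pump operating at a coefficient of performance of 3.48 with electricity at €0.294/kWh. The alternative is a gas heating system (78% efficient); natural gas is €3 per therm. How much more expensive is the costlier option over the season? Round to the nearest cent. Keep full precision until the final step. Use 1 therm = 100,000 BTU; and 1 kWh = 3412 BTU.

Heat load = 30.4 × 10⁶ BTU = 30,400,000 BTU
Gas: input = 30,400,000 / 0.78 = 38,974,359 BTU = 389.7 therm → 389.7 × €3 = €1,169.23
Heat pump: 30,400,000 BTU / 3412 = 8,910 kWh heat; / 3.48 = 2,560 kWh in → × €0.294 = €752.72
Difference = |€1,169.23 − €752.72| = €416.51

€416.51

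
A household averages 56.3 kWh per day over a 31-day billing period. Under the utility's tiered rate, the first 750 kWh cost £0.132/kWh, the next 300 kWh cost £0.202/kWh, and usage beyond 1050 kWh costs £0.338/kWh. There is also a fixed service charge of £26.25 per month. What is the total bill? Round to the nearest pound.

Usage = 56.3 kWh/day × 31 days = 1745.3 kWh
First 750 kWh × £0.132 = £99.00
Next 300 kWh × £0.202 = £60.60
Remaining 695.3 kWh × £0.338 = £235.01
Energy charge = £394.61; + service £26.25 = £420.86 ≈ £421

£421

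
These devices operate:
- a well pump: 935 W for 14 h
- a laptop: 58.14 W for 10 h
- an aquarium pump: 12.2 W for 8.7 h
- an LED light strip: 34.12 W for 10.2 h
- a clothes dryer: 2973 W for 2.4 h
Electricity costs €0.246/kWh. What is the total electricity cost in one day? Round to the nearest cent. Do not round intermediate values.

€5.23

well pump: 935 W × 14 h = 13,090 Wh = 13.09 kWh
laptop: 58.14 W × 10 h = 581 Wh = 0.5814 kWh
aquarium pump: 12.2 W × 8.7 h = 106 Wh = 0.1061 kWh
LED light strip: 34.12 W × 10.2 h = 348 Wh = 0.348 kWh
clothes dryer: 2973 W × 2.4 h = 7,135 Wh = 7.135 kWh
Total energy = 13.09 + 0.5814 + 0.1061 + 0.348 + 7.135 = 21.26 kWh
Cost = 21.26 kWh × €0.246 = €5.23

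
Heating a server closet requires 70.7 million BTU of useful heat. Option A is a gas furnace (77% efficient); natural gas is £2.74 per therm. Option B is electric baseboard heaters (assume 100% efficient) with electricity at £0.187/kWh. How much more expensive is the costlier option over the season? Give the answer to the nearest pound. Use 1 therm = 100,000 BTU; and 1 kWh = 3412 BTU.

£1359

Heat load = 70.7 × 10⁶ BTU = 70,700,000 BTU
Gas: input = 70,700,000 / 0.77 = 91,818,182 BTU = 918.2 therm → 918.2 × £2.74 = £2,515.82
Electric: 70,700,000 BTU / 3412 = 20,720 kWh → × £0.187 = £3,874.82
Difference = |£2,515.82 − £3,874.82| = £1,359.01 ≈ £1359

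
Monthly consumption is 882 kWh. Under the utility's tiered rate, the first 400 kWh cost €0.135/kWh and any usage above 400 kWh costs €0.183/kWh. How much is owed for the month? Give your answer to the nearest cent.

€142.21

First 400 kWh × €0.135 = €54.00
Remaining 482 kWh × €0.183 = €88.21
Total = €142.21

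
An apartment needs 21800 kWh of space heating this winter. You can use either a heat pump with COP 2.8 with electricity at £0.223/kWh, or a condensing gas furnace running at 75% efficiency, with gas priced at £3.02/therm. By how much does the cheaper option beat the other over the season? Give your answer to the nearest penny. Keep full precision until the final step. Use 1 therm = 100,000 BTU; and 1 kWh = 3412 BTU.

Heat load = 21800 kWh × 3412 = 74,381,600 BTU
Gas: input = 74,381,600 / 0.75 = 99,175,467 BTU = 991.8 therm → 991.8 × £3.02 = £2,995.10
Heat pump: 74,381,600 BTU / 3412 = 21,800 kWh heat; / 2.8 = 7,786 kWh in → × £0.223 = £1,736.21
Difference = |£2,995.10 − £1,736.21| = £1,258.88

£1258.88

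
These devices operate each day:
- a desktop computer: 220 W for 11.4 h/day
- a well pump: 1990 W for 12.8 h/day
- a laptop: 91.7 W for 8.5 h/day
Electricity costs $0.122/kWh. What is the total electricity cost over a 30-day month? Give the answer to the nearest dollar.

desktop computer: 220 W × 11.4 h × 30 d = 75,240 Wh = 75.24 kWh
well pump: 1990 W × 12.8 h × 30 d = 764,160 Wh = 764.2 kWh
laptop: 91.7 W × 8.5 h × 30 d = 23,384 Wh = 23.38 kWh
Total energy = 75.24 + 764.2 + 23.38 = 862.8 kWh
Cost = 862.8 kWh × $0.122 = $105.26 ≈ $105

$105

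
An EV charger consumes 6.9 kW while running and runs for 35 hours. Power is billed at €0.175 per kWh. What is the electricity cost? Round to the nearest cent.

€42.26

Energy = 6900 W × 35 h = 241,500 Wh = 241.5 kWh
Cost = 241.5 kWh × €0.175/kWh = €42.26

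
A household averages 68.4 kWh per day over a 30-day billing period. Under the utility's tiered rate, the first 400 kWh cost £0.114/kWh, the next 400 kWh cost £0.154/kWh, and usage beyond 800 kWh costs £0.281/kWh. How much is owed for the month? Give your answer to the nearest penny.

Usage = 68.4 kWh/day × 30 days = 2052 kWh
First 400 kWh × £0.114 = £45.60
Next 400 kWh × £0.154 = £61.60
Remaining 1252 kWh × £0.281 = £351.81
Total = £459.01

£459.01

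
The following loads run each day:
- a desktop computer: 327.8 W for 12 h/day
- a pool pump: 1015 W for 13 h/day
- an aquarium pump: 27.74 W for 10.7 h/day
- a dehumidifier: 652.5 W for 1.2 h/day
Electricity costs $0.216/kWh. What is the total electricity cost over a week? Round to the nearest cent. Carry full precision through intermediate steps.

desktop computer: 327.8 W × 12 h × 7 d = 27,535 Wh = 27.54 kWh
pool pump: 1015 W × 13 h × 7 d = 92,365 Wh = 92.36 kWh
aquarium pump: 27.74 W × 10.7 h × 7 d = 2,078 Wh = 2.078 kWh
dehumidifier: 652.5 W × 1.2 h × 7 d = 5,481 Wh = 5.481 kWh
Total energy = 27.54 + 92.36 + 2.078 + 5.481 = 127.5 kWh
Cost = 127.5 kWh × $0.216 = $27.53

$27.53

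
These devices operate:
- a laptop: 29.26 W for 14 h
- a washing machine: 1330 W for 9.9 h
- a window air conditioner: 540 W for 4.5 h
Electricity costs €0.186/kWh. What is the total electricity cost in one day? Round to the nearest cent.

laptop: 29.26 W × 14 h = 410 Wh = 0.4096 kWh
washing machine: 1330 W × 9.9 h = 13,167 Wh = 13.17 kWh
window air conditioner: 540 W × 4.5 h = 2,430 Wh = 2.43 kWh
Total energy = 0.4096 + 13.17 + 2.43 = 16.01 kWh
Cost = 16.01 kWh × €0.186 = €2.98

€2.98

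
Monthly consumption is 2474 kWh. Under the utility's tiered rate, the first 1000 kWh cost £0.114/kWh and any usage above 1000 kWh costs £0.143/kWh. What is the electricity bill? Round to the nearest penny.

£324.78

First 1000 kWh × £0.114 = £114.00
Remaining 1474 kWh × £0.143 = £210.78
Total = £324.78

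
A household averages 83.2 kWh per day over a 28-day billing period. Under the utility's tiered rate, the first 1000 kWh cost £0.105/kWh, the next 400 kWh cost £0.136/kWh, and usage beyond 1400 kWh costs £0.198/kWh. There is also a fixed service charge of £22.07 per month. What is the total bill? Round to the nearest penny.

Usage = 83.2 kWh/day × 28 days = 2329.6 kWh
First 1000 kWh × £0.105 = £105.00
Next 400 kWh × £0.136 = £54.40
Remaining 929.6 kWh × £0.198 = £184.06
Energy charge = £343.46; + service £22.07 = £365.53

£365.53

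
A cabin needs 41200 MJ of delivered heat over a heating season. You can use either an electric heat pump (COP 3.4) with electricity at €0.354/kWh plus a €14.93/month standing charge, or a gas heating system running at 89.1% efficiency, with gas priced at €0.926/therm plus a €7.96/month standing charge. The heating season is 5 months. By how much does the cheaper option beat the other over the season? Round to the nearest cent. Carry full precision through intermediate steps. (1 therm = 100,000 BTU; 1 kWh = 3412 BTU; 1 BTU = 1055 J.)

€820.67

Heat load = 41200 MJ = 41,200,000,000 J / 1055 = 39,052,133 BTU
Gas: input = 39,052,133 / 0.891 = 43,829,554 BTU = 438.3 therm → 438.3 × €0.926 = €405.86; + 5 × €7.96 standing = €445.66
Heat pump: 39,052,133 BTU / 3412 = 11,450 kWh heat; / 3.4 = 3,366 kWh in → × €0.354 = €1,191.68; + 5 × €14.93 standing = €1,266.33
Difference = |€445.66 − €1,266.33| = €820.67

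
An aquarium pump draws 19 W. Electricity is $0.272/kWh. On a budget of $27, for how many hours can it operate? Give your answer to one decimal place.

Energy budget = $27 / $0.272 per kWh = 99.26 kWh = 99,265 Wh
Runtime = 99,265 Wh / 19 W = 5,224 h

5224.5 h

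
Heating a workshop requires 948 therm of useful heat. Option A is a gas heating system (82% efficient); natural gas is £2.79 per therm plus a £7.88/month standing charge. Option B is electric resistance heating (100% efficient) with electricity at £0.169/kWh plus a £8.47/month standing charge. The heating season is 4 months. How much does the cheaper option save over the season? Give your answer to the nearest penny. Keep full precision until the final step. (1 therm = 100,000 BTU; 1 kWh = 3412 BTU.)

£1472.39

Heat load = 948 therm × 100,000 = 94,800,000 BTU
Gas: input = 94,800,000 / 0.82 = 115,609,756 BTU = 1,156 therm → 1,156 × £2.79 = £3,225.51; + 4 × £7.88 standing = £3,257.03
Electric: 94,800,000 BTU / 3412 = 27,780 kWh → × £0.169 = £4,695.55; + 4 × £8.47 standing = £4,729.43
Difference = |£3,257.03 − £4,729.43| = £1,472.39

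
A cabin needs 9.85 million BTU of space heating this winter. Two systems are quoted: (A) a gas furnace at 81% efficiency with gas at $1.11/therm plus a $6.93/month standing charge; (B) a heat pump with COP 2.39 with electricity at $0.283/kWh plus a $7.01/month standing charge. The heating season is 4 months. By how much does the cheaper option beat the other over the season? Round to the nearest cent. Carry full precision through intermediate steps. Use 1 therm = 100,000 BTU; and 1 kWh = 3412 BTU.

Heat load = 9.85 × 10⁶ BTU = 9,850,000 BTU
Gas: input = 9,850,000 / 0.81 = 12,160,494 BTU = 121.6 therm → 121.6 × $1.11 = $134.98; + 4 × $6.93 standing = $162.70
Heat pump: 9,850,000 BTU / 3412 = 2,887 kWh heat; / 2.39 = 1,208 kWh in → × $0.283 = $341.83; + 4 × $7.01 standing = $369.87
Difference = |$162.70 − $369.87| = $207.17

$207.17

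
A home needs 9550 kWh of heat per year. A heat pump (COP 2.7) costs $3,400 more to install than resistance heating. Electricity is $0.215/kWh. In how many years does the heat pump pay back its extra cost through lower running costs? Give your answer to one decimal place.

2.6 years

Resistance: 9550 kWh × $0.215 = $2,053.25/yr
Heat pump: 9550 / 2.7 = 3537 kWh in → × $0.215 = $760.46/yr
Annual savings = $1,292.79
Payback = $3,400 / $1,292.79 = 2.63 years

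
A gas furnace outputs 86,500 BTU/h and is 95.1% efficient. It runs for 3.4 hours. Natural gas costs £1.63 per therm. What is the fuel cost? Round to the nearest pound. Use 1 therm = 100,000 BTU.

£5

Heat delivered = 86,500 BTU/h × 3.4 h = 294,100 BTU
Gas input = 294,100 / 0.951 = 309,253 BTU
= 309,253 / 100,000 = 3.093 therm
Cost = 3.093 × £1.63/therm = £5.04 ≈ £5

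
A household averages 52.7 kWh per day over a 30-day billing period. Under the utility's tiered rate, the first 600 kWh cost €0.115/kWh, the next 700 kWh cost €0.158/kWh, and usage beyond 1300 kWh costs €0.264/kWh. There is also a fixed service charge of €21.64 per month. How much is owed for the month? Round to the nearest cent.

Usage = 52.7 kWh/day × 30 days = 1581 kWh
First 600 kWh × €0.115 = €69.00
Next 700 kWh × €0.158 = €110.60
Remaining 281 kWh × €0.264 = €74.18
Energy charge = €253.78; + service €21.64 = €275.42

€275.42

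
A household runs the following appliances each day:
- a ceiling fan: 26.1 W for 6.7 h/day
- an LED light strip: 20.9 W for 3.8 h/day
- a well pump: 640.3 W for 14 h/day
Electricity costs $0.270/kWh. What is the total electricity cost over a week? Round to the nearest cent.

ceiling fan: 26.1 W × 6.7 h × 7 d = 1,224 Wh = 1.224 kWh
LED light strip: 20.9 W × 3.8 h × 7 d = 556 Wh = 0.5559 kWh
well pump: 640.3 W × 14 h × 7 d = 62,749 Wh = 62.75 kWh
Total energy = 1.224 + 0.5559 + 62.75 = 64.53 kWh
Cost = 64.53 kWh × $0.270 = $17.42

$17.42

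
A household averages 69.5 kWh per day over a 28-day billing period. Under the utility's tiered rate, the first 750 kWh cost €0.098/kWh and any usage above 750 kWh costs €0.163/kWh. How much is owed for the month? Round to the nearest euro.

€268

Usage = 69.5 kWh/day × 28 days = 1946 kWh
First 750 kWh × €0.098 = €73.50
Remaining 1196 kWh × €0.163 = €194.95
Total = €268.45 ≈ €268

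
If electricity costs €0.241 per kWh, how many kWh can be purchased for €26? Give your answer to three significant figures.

€26 / €0.241 per kWh = 107.9 kWh

108 kWh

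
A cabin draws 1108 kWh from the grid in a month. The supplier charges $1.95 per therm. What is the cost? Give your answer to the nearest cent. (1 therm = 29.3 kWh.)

$73.74

1108 kWh × (0.03413 therm/kWh) = 37.82 therm
Cost = 37.82 therm × $1.95/therm = $73.74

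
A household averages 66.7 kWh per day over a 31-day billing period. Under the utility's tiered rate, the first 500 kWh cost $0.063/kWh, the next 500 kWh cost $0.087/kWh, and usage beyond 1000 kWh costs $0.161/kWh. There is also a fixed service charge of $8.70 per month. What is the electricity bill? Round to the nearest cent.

$255.60

Usage = 66.7 kWh/day × 31 days = 2067.7 kWh
First 500 kWh × $0.063 = $31.50
Next 500 kWh × $0.087 = $43.50
Remaining 1067.7 kWh × $0.161 = $171.90
Energy charge = $246.90; + service $8.70 = $255.60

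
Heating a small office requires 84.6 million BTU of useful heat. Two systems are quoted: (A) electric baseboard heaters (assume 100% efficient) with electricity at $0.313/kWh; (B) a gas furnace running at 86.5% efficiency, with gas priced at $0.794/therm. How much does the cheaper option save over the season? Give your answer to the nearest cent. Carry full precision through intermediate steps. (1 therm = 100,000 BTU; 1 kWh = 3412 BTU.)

$6984.23

Heat load = 84.6 × 10⁶ BTU = 84,600,000 BTU
Gas: input = 84,600,000 / 0.865 = 97,803,468 BTU = 978 therm → 978 × $0.794 = $776.56
Electric: 84,600,000 BTU / 3412 = 24,790 kWh → × $0.313 = $7,760.79
Difference = |$776.56 − $7,760.79| = $6,984.23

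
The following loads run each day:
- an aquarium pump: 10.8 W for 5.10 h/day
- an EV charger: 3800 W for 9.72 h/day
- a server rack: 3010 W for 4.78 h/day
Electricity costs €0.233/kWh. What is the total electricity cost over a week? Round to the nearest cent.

aquarium pump: 10.8 W × 5.10 h × 7 d = 386 Wh = 0.3856 kWh
EV charger: 3800 W × 9.72 h × 7 d = 258,552 Wh = 258.6 kWh
server rack: 3010 W × 4.78 h × 7 d = 100,715 Wh = 100.7 kWh
Total energy = 0.3856 + 258.6 + 100.7 = 359.7 kWh
Cost = 359.7 kWh × €0.233 = €83.80

€83.80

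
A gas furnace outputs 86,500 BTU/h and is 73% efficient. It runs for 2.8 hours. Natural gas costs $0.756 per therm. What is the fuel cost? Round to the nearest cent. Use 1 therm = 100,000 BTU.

$2.51

Heat delivered = 86,500 BTU/h × 2.8 h = 242,200 BTU
Gas input = 242,200 / 0.73 = 331,781 BTU
= 331,781 / 100,000 = 3.318 therm
Cost = 3.318 × $0.756/therm = $2.51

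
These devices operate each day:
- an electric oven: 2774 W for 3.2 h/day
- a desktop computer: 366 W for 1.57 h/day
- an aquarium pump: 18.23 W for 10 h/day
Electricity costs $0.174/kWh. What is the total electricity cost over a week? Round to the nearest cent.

electric oven: 2774 W × 3.2 h × 7 d = 62,138 Wh = 62.14 kWh
desktop computer: 366 W × 1.57 h × 7 d = 4,022 Wh = 4.022 kWh
aquarium pump: 18.23 W × 10 h × 7 d = 1,276 Wh = 1.276 kWh
Total energy = 62.14 + 4.022 + 1.276 = 67.44 kWh
Cost = 67.44 kWh × $0.174 = $11.73

$11.73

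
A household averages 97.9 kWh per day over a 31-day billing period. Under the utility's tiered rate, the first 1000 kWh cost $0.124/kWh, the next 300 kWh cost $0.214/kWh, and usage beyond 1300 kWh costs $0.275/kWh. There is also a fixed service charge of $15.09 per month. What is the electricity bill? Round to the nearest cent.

$680.39

Usage = 97.9 kWh/day × 31 days = 3034.9 kWh
First 1000 kWh × $0.124 = $124.00
Next 300 kWh × $0.214 = $64.20
Remaining 1734.9 kWh × $0.275 = $477.10
Energy charge = $665.30; + service $15.09 = $680.39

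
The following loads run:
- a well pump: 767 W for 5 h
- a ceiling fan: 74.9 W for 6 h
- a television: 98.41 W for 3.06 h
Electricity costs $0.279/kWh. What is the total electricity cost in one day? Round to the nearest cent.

well pump: 767 W × 5 h = 3,835 Wh = 3.835 kWh
ceiling fan: 74.9 W × 6 h = 449 Wh = 0.4494 kWh
television: 98.41 W × 3.06 h = 301 Wh = 0.3011 kWh
Total energy = 3.835 + 0.4494 + 0.3011 = 4.586 kWh
Cost = 4.586 kWh × $0.279 = $1.28

$1.28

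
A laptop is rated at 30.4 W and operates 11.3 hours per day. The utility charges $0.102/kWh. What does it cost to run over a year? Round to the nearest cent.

$12.79

Energy = 30.4 W × 11.3 h/day × 365 days = 125,385 Wh = 125.4 kWh
Cost = 125.4 kWh × $0.102/kWh = $12.79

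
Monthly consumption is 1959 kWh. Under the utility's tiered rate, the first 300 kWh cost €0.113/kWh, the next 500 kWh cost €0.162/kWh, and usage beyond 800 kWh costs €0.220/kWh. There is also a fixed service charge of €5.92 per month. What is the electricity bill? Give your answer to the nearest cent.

First 300 kWh × €0.113 = €33.90
Next 500 kWh × €0.162 = €81.00
Remaining 1159 kWh × €0.220 = €254.98
Energy charge = €369.88; + service €5.92 = €375.80

€375.80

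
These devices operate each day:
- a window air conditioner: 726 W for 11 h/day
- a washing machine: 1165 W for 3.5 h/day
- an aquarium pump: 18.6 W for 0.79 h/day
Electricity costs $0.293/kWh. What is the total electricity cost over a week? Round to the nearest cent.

$24.77

window air conditioner: 726 W × 11 h × 7 d = 55,902 Wh = 55.9 kWh
washing machine: 1165 W × 3.5 h × 7 d = 28,542 Wh = 28.54 kWh
aquarium pump: 18.6 W × 0.79 h × 7 d = 103 Wh = 0.1029 kWh
Total energy = 55.9 + 28.54 + 0.1029 = 84.55 kWh
Cost = 84.55 kWh × $0.293 = $24.77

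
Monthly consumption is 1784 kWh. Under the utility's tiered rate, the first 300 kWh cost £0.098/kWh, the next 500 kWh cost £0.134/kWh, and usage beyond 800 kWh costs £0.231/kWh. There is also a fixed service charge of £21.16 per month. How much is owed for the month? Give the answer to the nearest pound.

First 300 kWh × £0.098 = £29.40
Next 500 kWh × £0.134 = £67.00
Remaining 984 kWh × £0.231 = £227.30
Energy charge = £323.70; + service £21.16 = £344.86 ≈ £345

£345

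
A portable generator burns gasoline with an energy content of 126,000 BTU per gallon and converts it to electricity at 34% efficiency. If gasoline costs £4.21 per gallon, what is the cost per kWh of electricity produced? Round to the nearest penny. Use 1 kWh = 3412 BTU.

Electrical output per gallon = 126,000 BTU × 0.34 / 3412 BTU/kWh = 12.56 kWh
Cost per kWh = £4.21 / 12.56 kWh = £0.335

£0.34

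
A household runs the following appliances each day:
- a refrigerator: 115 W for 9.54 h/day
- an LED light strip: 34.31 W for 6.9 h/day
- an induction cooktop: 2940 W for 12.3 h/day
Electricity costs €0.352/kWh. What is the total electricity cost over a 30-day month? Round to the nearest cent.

€395.96

refrigerator: 115 W × 9.54 h × 30 d = 32,913 Wh = 32.91 kWh
LED light strip: 34.31 W × 6.9 h × 30 d = 7,102 Wh = 7.102 kWh
induction cooktop: 2940 W × 12.3 h × 30 d = 1,084,860 Wh = 1,085 kWh
Total energy = 32.91 + 7.102 + 1,085 = 1,125 kWh
Cost = 1,125 kWh × €0.352 = €395.96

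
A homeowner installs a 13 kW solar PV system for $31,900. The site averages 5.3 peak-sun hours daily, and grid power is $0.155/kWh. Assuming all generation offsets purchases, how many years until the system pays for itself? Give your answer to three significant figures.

8.18 years

Daily generation = 13 kW × 5.3 h = 68.9 kWh
Annual generation = 68.9 × 365 = 25148 kWh
Annual savings = 25148 × $0.155 = $3,898.02
Payback = $31,900 / $3,898.02 = 8.18 years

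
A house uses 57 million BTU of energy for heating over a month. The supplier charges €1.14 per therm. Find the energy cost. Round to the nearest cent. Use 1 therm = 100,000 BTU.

€649.80

57 million BTU × (10 therm/million BTU) = 570 therm
Cost = 570 therm × €1.14/therm = €649.80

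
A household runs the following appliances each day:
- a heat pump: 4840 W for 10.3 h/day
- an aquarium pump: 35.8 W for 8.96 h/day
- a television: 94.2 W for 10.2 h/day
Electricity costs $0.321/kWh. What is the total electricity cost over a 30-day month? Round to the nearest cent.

$492.42

heat pump: 4840 W × 10.3 h × 30 d = 1,495,560 Wh = 1,496 kWh
aquarium pump: 35.8 W × 8.96 h × 30 d = 9,623 Wh = 9.623 kWh
television: 94.2 W × 10.2 h × 30 d = 28,825 Wh = 28.83 kWh
Total energy = 1,496 + 9.623 + 28.83 = 1,534 kWh
Cost = 1,534 kWh × $0.321 = $492.42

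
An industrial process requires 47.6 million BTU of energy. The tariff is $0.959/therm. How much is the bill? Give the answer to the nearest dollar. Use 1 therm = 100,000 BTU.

$456

47.6 million BTU × (10 therm/million BTU) = 476 therm
Cost = 476 therm × $0.959/therm = $456.48 ≈ $456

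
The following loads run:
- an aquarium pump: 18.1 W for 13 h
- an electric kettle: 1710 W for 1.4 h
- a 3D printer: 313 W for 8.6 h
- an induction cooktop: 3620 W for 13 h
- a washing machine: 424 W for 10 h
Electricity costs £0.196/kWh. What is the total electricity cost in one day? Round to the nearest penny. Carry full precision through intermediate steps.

aquarium pump: 18.1 W × 13 h = 235 Wh = 0.2353 kWh
electric kettle: 1710 W × 1.4 h = 2,394 Wh = 2.394 kWh
3D printer: 313 W × 8.6 h = 2,692 Wh = 2.692 kWh
induction cooktop: 3620 W × 13 h = 47,060 Wh = 47.06 kWh
washing machine: 424 W × 10 h = 4,240 Wh = 4.24 kWh
Total energy = 0.2353 + 2.394 + 2.692 + 47.06 + 4.24 = 56.62 kWh
Cost = 56.62 kWh × £0.196 = £11.10

£11.10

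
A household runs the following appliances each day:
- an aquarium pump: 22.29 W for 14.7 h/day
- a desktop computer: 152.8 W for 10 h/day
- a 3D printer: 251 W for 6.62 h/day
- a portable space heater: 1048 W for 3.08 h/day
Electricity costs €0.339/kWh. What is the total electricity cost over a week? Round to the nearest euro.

aquarium pump: 22.29 W × 14.7 h × 7 d = 2,294 Wh = 2.294 kWh
desktop computer: 152.8 W × 10 h × 7 d = 10,696 Wh = 10.7 kWh
3D printer: 251 W × 6.62 h × 7 d = 11,631 Wh = 11.63 kWh
portable space heater: 1048 W × 3.08 h × 7 d = 22,595 Wh = 22.59 kWh
Total energy = 2.294 + 10.7 + 11.63 + 22.59 = 47.22 kWh
Cost = 47.22 kWh × €0.339 = €16.01 ≈ €16

€16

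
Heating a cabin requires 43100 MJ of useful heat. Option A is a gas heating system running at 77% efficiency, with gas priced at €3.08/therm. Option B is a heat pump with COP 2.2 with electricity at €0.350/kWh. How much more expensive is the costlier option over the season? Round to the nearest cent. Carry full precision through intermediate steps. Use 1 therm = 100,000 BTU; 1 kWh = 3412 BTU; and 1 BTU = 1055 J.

Heat load = 43100 MJ = 43,100,000,000 J / 1055 = 40,853,081 BTU
Gas: input = 40,853,081 / 0.77 = 53,055,949 BTU = 530.6 therm → 530.6 × €3.08 = €1,634.12
Heat pump: 40,853,081 BTU / 3412 = 11,970 kWh heat; / 2.2 = 5,442 kWh in → × €0.350 = €1,904.85
Difference = |€1,634.12 − €1,904.85| = €270.73

€270.73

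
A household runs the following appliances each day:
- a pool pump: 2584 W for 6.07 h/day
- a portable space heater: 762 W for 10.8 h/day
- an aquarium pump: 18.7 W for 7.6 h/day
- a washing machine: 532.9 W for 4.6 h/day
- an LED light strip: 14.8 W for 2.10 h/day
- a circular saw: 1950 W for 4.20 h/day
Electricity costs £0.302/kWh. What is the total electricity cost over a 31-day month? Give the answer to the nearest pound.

pool pump: 2584 W × 6.07 h × 31 d = 486,231 Wh = 486.2 kWh
portable space heater: 762 W × 10.8 h × 31 d = 255,118 Wh = 255.1 kWh
aquarium pump: 18.7 W × 7.6 h × 31 d = 4,406 Wh = 4.406 kWh
washing machine: 532.9 W × 4.6 h × 31 d = 75,992 Wh = 75.99 kWh
LED light strip: 14.8 W × 2.10 h × 31 d = 963 Wh = 0.9635 kWh
circular saw: 1950 W × 4.20 h × 31 d = 253,890 Wh = 253.9 kWh
Total energy = 486.2 + 255.1 + 4.406 + 75.99 + 0.9635 + 253.9 = 1,077 kWh
Cost = 1,077 kWh × £0.302 = £325.13 ≈ £325

£325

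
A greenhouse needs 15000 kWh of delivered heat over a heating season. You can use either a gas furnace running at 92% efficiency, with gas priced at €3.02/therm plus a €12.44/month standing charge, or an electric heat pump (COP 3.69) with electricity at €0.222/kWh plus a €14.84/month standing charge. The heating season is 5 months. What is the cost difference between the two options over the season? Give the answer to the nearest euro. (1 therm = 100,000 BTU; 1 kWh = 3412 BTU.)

Heat load = 15000 kWh × 3412 = 51,180,000 BTU
Gas: input = 51,180,000 / 0.920 = 55,630,435 BTU = 556.3 therm → 556.3 × €3.02 = €1,680.04; + 5 × €12.44 standing = €1,742.24
Heat pump: 51,180,000 BTU / 3412 = 15,000 kWh heat; / 3.69 = 4,065 kWh in → × €0.222 = €902.44; + 5 × €14.84 standing = €976.64
Difference = |€1,742.24 − €976.64| = €765.60 ≈ €766

€766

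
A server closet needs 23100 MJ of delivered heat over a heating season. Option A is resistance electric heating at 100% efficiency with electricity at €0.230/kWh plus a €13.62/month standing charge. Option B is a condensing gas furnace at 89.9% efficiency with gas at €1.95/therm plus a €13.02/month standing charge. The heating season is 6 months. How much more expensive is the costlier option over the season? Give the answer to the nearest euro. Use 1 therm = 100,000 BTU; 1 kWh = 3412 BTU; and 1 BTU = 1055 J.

€1005

Heat load = 23100 MJ = 23,100,000,000 J / 1055 = 21,895,735 BTU
Gas: input = 21,895,735 / 0.899 = 24,355,656 BTU = 243.6 therm → 243.6 × €1.95 = €474.94; + 6 × €13.02 standing = €553.06
Electric: 21,895,735 BTU / 3412 = 6,417 kWh → × €0.230 = €1,475.97; + 6 × €13.62 standing = €1,557.69
Difference = |€553.06 − €1,557.69| = €1,004.64 ≈ €1005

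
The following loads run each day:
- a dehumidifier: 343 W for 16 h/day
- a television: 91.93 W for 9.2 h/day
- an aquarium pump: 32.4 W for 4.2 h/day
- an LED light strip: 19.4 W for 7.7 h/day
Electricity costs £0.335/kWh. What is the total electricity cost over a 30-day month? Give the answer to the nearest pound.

dehumidifier: 343 W × 16 h × 30 d = 164,640 Wh = 164.6 kWh
television: 91.93 W × 9.2 h × 30 d = 25,373 Wh = 25.37 kWh
aquarium pump: 32.4 W × 4.2 h × 30 d = 4,082 Wh = 4.082 kWh
LED light strip: 19.4 W × 7.7 h × 30 d = 4,481 Wh = 4.481 kWh
Total energy = 164.6 + 25.37 + 4.082 + 4.481 = 198.6 kWh
Cost = 198.6 kWh × £0.335 = £66.52 ≈ £67

£67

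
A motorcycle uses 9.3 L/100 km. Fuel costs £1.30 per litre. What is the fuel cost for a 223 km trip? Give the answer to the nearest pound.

Fuel = 9.3 L/100 km × 223 km / 100 = 20.74 L
Cost = 20.74 L × £1.30/L = £26.96 ≈ £27

£27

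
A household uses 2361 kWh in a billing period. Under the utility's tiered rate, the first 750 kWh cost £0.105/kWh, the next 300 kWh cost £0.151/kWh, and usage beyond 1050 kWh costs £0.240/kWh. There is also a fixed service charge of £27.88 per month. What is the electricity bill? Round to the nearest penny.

First 750 kWh × £0.105 = £78.75
Next 300 kWh × £0.151 = £45.30
Remaining 1311 kWh × £0.240 = £314.64
Energy charge = £438.69; + service £27.88 = £466.57

£466.57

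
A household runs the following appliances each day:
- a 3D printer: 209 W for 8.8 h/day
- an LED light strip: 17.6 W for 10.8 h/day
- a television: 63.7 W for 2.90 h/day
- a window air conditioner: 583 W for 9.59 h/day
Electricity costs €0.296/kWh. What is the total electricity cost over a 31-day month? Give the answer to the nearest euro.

€72

3D printer: 209 W × 8.8 h × 31 d = 57,015 Wh = 57.02 kWh
LED light strip: 17.6 W × 10.8 h × 31 d = 5,892 Wh = 5.892 kWh
television: 63.7 W × 2.90 h × 31 d = 5,727 Wh = 5.727 kWh
window air conditioner: 583 W × 9.59 h × 31 d = 173,320 Wh = 173.3 kWh
Total energy = 57.02 + 5.892 + 5.727 + 173.3 = 242 kWh
Cost = 242 kWh × €0.296 = €71.62 ≈ €72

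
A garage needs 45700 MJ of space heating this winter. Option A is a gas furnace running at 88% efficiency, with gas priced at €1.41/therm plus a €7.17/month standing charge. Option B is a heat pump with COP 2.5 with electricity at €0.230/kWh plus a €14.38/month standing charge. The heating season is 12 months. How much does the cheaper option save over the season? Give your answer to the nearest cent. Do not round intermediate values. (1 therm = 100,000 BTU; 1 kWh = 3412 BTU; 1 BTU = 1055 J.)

€560.45

Heat load = 45700 MJ = 45,700,000,000 J / 1055 = 43,317,536 BTU
Gas: input = 43,317,536 / 0.880 = 49,224,472 BTU = 492.2 therm → 492.2 × €1.41 = €694.07; + 12 × €7.17 standing = €780.11
Heat pump: 43,317,536 BTU / 3412 = 12,700 kWh heat; / 2.5 = 5,078 kWh in → × €0.230 = €1,168.00; + 12 × €14.38 standing = €1,340.56
Difference = |€780.11 − €1,340.56| = €560.45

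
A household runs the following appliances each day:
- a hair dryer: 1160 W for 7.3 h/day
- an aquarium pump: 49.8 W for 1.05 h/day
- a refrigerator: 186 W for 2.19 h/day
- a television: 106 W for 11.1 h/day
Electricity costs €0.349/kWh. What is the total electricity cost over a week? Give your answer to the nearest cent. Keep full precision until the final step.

€24.68

hair dryer: 1160 W × 7.3 h × 7 d = 59,276 Wh = 59.28 kWh
aquarium pump: 49.8 W × 1.05 h × 7 d = 366 Wh = 0.366 kWh
refrigerator: 186 W × 2.19 h × 7 d = 2,851 Wh = 2.851 kWh
television: 106 W × 11.1 h × 7 d = 8,236 Wh = 8.236 kWh
Total energy = 59.28 + 0.366 + 2.851 + 8.236 = 70.73 kWh
Cost = 70.73 kWh × €0.349 = €24.68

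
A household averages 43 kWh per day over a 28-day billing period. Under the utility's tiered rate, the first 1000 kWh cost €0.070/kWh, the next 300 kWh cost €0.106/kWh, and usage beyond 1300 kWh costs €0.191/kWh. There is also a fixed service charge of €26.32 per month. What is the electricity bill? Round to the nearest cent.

Usage = 43 kWh/day × 28 days = 1204 kWh
First 1000 kWh × €0.070 = €70.00
Next 204 kWh × €0.106 = €21.62
Remaining tier: 0 kWh (not reached)
Energy charge = €91.62; + service €26.32 = €117.94

€117.94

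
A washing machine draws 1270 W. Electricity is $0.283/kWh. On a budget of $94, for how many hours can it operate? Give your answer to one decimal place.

Energy budget = $94 / $0.283 per kWh = 332.2 kWh = 332,155 Wh
Runtime = 332,155 Wh / 1270 W = 261.5 h

261.5 h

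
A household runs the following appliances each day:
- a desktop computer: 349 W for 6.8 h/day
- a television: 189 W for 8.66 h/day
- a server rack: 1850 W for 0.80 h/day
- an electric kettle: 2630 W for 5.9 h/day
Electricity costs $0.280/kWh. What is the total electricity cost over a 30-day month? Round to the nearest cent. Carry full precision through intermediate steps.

$176.46

desktop computer: 349 W × 6.8 h × 30 d = 71,196 Wh = 71.2 kWh
television: 189 W × 8.66 h × 30 d = 49,102 Wh = 49.1 kWh
server rack: 1850 W × 0.80 h × 30 d = 44,400 Wh = 44.4 kWh
electric kettle: 2630 W × 5.9 h × 30 d = 465,510 Wh = 465.5 kWh
Total energy = 71.2 + 49.1 + 44.4 + 465.5 = 630.2 kWh
Cost = 630.2 kWh × $0.280 = $176.46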